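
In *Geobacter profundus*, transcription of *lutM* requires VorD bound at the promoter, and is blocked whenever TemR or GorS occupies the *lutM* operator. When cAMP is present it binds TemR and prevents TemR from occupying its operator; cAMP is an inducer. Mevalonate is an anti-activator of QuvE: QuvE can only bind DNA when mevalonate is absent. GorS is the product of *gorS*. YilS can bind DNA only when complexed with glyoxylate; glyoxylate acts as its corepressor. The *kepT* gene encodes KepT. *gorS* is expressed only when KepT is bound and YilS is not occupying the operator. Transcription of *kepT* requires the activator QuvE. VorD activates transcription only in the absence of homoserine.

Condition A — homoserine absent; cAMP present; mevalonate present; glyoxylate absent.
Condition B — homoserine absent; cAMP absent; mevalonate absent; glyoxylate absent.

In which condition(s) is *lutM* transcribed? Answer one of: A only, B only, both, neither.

A only

Condition A:
Homoserine is absent, so VorD is active.
cAMP is present, so TemR is inactive.
Mevalonate is present, so QuvE is inactive.
Required activator QuvE is absent, so *kepT* is not transcribed.
So KepT is not produced.
Glyoxylate is absent, so YilS is inactive.
Required activator KepT is absent, so *gorS* is not transcribed.
So GorS is not produced.
No repressor is bound and VorD is active, so *lutM* is transcribed.
→ *lutM* is ON in A.
Condition B:
Homoserine is absent, so VorD is active.
cAMP is absent, so TemR is active.
Mevalonate is absent, so QuvE is active.
No repressor is bound and QuvE is active, so *kepT* is transcribed.
So KepT is produced and active.
Glyoxylate is absent, so YilS is inactive.
No repressor is bound and KepT is active, so *gorS* is transcribed.
So GorS is produced and active.
With repressor TemR bound, *lutM* is not transcribed.
→ *lutM* is OFF in B.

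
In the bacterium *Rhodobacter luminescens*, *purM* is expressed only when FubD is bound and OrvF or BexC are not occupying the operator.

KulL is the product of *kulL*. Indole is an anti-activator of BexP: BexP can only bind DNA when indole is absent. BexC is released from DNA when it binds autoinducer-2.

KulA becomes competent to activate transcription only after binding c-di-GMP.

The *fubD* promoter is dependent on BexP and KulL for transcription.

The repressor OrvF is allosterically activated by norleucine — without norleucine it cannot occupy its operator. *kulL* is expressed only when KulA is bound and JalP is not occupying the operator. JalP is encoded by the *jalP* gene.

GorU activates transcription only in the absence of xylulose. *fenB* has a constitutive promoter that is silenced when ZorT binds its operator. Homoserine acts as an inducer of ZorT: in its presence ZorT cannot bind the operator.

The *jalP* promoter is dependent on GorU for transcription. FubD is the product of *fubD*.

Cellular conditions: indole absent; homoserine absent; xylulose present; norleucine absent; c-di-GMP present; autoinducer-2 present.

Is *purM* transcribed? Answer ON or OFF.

ON

Norleucine is absent, so OrvF is inactive.
Autoinducer-2 is present, so BexC is inactive.
Indole is absent, so BexP is active.
c-di-GMP is present, so KulA is active.
Xylulose is present, so GorU is inactive.
Required activator GorU is absent, so *jalP* is not transcribed.
So JalP is not produced.
No repressor is bound and KulA is active, so *kulL* is transcribed.
So KulL is produced and active.
No repressor is bound and BexP and KulL are active, so *fubD* is transcribed.
So FubD is produced and active.
No repressor is bound and FubD is active, so *purM* is transcribed.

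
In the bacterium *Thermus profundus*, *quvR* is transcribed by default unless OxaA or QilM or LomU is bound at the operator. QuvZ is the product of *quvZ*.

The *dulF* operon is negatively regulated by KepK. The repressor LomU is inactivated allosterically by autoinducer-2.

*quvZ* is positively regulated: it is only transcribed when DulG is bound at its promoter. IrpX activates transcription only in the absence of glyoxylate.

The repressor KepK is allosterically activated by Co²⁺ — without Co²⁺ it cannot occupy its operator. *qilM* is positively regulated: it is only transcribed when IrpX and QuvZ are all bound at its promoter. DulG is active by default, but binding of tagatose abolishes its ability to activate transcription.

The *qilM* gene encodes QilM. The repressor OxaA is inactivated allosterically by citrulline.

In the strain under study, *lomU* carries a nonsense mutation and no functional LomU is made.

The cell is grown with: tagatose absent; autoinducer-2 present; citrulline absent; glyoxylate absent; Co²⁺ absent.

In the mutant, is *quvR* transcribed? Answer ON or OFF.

Citrulline is absent, so OxaA is active.
Glyoxylate is absent, so IrpX is active.
Tagatose is absent, so DulG is active.
No repressor is bound and DulG is active, so *quvZ* is transcribed.
So QuvZ is produced and active.
No repressor is bound and IrpX and QuvZ are active, so *qilM* is transcribed.
So QilM is produced and active.
LomU is non-functional in this strain, so it has no effect.
With repressor OxaA bound, *quvR* is not transcribed.

OFF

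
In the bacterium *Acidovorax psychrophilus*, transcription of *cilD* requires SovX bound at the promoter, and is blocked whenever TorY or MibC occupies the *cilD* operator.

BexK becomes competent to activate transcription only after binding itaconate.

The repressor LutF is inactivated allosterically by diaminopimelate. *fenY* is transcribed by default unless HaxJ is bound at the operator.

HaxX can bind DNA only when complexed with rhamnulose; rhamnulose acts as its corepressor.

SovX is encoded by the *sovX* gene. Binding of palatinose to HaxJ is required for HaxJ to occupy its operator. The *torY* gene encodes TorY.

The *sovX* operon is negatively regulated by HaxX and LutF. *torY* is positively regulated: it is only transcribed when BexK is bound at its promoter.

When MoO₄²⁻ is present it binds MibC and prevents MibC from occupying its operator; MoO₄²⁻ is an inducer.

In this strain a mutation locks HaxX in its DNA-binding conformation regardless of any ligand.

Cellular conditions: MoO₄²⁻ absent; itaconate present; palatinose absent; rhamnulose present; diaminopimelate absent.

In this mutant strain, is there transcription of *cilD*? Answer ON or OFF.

Itaconate is present, so BexK is active.
No repressor is bound and BexK is active, so *torY* is transcribed.
So TorY is produced and active.
MoO₄²⁻ is absent, so MibC is active.
HaxX is constitutively active in this strain.
Diaminopimelate is absent, so LutF is active.
With repressor HaxX bound, *sovX* is not transcribed.
So SovX is not produced.
With repressor TorY bound, *cilD* is not transcribed.

OFF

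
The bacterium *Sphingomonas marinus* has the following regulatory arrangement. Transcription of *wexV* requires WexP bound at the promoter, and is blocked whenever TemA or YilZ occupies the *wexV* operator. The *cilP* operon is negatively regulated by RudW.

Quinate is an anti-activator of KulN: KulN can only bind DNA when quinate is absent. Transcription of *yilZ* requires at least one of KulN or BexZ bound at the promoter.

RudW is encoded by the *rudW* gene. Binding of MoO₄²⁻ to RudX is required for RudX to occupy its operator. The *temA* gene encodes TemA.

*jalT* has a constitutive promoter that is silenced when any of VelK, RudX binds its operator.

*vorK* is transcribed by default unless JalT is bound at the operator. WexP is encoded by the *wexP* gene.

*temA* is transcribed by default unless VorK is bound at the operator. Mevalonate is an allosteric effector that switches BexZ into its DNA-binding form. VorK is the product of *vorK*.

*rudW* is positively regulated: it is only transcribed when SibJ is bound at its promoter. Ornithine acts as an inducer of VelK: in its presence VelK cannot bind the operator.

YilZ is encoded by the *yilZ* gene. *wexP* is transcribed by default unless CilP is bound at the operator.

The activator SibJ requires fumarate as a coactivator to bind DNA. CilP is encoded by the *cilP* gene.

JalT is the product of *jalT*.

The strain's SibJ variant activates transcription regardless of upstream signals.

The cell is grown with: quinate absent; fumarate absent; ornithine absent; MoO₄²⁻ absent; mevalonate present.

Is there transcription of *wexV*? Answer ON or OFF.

OFF

Ornithine is absent, so VelK is active.
MoO₄²⁻ is absent, so RudX is inactive.
With repressor VelK bound, *jalT* is not transcribed.
So JalT is not produced.
With no repressor bound, *vorK* is transcribed.
So VorK is produced and active.
With repressor VorK bound, *temA* is not transcribed.
So TemA is not produced.
Quinate is absent, so KulN is active.
Mevalonate is present, so BexZ is active.
Activator KulN is present, so *yilZ* is transcribed.
So YilZ is produced and active.
SibJ is constitutively active in this strain.
No repressor is bound and SibJ is active, so *rudW* is transcribed.
So RudW is produced and active.
With repressor RudW bound, *cilP* is not transcribed.
So CilP is not produced.
With no repressor bound, *wexP* is transcribed.
So WexP is produced and active.
With repressor YilZ bound, *wexV* is not transcribed.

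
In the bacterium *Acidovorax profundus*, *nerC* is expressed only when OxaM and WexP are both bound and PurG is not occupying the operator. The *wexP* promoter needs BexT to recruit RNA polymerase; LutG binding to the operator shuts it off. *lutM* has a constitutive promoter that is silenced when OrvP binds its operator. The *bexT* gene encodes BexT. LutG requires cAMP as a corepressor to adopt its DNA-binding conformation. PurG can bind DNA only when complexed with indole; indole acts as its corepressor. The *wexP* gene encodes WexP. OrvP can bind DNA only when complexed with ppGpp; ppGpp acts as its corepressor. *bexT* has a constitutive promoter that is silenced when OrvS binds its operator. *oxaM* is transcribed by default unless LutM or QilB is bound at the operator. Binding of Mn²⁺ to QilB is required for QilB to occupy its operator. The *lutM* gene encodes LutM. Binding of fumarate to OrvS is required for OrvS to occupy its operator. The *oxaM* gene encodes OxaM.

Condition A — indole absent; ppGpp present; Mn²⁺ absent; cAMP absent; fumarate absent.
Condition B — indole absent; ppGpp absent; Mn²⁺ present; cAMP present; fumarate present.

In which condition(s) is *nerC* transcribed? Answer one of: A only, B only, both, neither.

A only

Condition A:
Indole is absent, so PurG is inactive.
ppGpp is present, so OrvP is active.
With repressor OrvP bound, *lutM* is not transcribed.
So LutM is not produced.
Mn²⁺ is absent, so QilB is inactive.
With no repressor bound, *oxaM* is transcribed.
So OxaM is produced and active.
cAMP is absent, so LutG is inactive.
Fumarate is absent, so OrvS is inactive.
With no repressor bound, *bexT* is transcribed.
So BexT is produced and active.
No repressor is bound and BexT is active, so *wexP* is transcribed.
So WexP is produced and active.
No repressor is bound and OxaM and WexP are active, so *nerC* is transcribed.
→ *nerC* is ON in A.
Condition B:
Indole is absent, so PurG is inactive.
ppGpp is absent, so OrvP is inactive.
With no repressor bound, *lutM* is transcribed.
So LutM is produced and active.
Mn²⁺ is present, so QilB is active.
With repressor LutM bound, *oxaM* is not transcribed.
So OxaM is not produced.
cAMP is present, so LutG is active.
Fumarate is present, so OrvS is active.
With repressor OrvS bound, *bexT* is not transcribed.
So BexT is not produced.
With repressor LutG bound, *wexP* is not transcribed.
So WexP is not produced.
Required activator OxaM is absent, so *nerC* is not transcribed.
→ *nerC* is OFF in B.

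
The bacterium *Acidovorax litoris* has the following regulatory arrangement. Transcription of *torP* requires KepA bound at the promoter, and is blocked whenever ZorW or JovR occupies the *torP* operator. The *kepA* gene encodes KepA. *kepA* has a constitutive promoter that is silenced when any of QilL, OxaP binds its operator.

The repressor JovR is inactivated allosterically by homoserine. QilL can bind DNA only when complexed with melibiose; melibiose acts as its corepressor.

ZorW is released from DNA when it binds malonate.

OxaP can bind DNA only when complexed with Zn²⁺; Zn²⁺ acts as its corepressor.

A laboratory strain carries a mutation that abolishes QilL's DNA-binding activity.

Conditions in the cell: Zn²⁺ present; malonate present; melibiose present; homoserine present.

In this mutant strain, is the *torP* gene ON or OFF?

OFF

Malonate is present, so ZorW is inactive.
Homoserine is present, so JovR is inactive.
QilL is non-functional in this strain, so it has no effect.
Zn²⁺ is present, so OxaP is active.
With repressor OxaP bound, *kepA* is not transcribed.
So KepA is not produced.
Required activator KepA is absent, so *torP* is not transcribed.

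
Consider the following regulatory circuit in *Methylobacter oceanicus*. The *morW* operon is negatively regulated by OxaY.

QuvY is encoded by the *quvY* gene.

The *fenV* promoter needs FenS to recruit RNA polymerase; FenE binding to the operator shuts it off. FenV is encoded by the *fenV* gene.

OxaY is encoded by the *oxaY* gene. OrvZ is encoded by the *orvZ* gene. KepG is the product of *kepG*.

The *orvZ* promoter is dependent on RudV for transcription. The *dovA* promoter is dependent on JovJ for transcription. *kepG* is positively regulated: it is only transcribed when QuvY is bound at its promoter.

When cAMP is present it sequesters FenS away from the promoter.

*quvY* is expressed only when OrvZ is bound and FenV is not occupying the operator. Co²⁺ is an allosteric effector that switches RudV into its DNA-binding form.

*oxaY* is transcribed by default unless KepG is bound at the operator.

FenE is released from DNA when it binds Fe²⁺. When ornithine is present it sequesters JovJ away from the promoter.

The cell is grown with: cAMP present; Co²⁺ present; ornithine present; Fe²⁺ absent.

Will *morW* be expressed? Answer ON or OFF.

Co²⁺ is present, so RudV is active.
No repressor is bound and RudV is active, so *orvZ* is transcribed.
So OrvZ is produced and active.
cAMP is present, so FenS is inactive.
Fe²⁺ is absent, so FenE is active.
With repressor FenE bound, *fenV* is not transcribed.
So FenV is not produced.
No repressor is bound and OrvZ is active, so *quvY* is transcribed.
So QuvY is produced and active.
No repressor is bound and QuvY is active, so *kepG* is transcribed.
So KepG is produced and active.
With repressor KepG bound, *oxaY* is not transcribed.
So OxaY is not produced.
With no repressor bound, *morW* is transcribed.

ON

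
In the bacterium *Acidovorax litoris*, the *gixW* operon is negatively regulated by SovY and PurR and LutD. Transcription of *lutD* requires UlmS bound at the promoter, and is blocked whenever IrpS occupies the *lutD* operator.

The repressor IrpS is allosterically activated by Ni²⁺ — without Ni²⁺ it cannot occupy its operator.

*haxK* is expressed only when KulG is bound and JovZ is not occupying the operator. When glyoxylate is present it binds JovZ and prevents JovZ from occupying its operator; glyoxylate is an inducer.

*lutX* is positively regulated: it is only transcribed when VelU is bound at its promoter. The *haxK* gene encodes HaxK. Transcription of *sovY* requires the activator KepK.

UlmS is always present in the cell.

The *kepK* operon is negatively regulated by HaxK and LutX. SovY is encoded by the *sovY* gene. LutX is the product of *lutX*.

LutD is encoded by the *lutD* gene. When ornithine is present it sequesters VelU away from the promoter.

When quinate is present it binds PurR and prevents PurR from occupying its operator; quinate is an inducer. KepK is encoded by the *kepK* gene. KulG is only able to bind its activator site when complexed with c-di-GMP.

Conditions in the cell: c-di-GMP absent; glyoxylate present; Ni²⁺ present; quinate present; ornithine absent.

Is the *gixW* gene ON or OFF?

Glyoxylate is present, so JovZ is inactive.
c-di-GMP is absent, so KulG is inactive.
Required activator KulG is absent, so *haxK* is not transcribed.
So HaxK is not produced.
Ornithine is absent, so VelU is active.
No repressor is bound and VelU is active, so *lutX* is transcribed.
So LutX is produced and active.
With repressor LutX bound, *kepK* is not transcribed.
So KepK is not produced.
Required activator KepK is absent, so *sovY* is not transcribed.
So SovY is not produced.
Quinate is present, so PurR is inactive.
UlmS is produced constitutively and is active.
Ni²⁺ is present, so IrpS is active.
With repressor IrpS bound, *lutD* is not transcribed.
So LutD is not produced.
With no repressor bound, *gixW* is transcribed.

ON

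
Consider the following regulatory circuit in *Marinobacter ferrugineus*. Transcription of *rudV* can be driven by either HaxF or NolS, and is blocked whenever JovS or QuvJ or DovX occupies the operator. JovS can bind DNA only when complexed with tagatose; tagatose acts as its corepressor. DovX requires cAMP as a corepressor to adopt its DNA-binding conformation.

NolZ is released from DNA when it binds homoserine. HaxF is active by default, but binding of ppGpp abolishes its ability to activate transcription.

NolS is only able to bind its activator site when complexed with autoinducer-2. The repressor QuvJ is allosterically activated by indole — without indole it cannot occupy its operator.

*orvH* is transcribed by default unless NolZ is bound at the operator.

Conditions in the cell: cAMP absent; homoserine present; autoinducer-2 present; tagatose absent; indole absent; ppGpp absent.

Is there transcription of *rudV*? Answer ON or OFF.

ON

Tagatose is absent, so JovS is inactive.
ppGpp is absent, so HaxF is active.
Indole is absent, so QuvJ is inactive.
Autoinducer-2 is present, so NolS is active.
cAMP is absent, so DovX is inactive.
Activator HaxF is present, so *rudV* is transcribed.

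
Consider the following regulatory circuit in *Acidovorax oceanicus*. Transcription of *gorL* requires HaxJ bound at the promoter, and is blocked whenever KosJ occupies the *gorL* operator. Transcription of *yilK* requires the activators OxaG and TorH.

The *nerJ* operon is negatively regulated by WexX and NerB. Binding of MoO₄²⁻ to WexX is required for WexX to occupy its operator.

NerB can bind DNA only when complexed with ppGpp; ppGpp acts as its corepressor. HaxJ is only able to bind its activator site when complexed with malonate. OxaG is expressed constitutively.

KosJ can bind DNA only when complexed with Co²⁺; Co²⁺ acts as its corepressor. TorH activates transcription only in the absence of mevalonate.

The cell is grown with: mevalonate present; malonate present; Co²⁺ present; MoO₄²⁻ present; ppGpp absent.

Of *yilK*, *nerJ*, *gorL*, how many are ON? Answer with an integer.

0

OxaG is produced constitutively and is active.
Mevalonate is present, so TorH is inactive.
Required activator TorH is absent, so *yilK* is not transcribed.
→ *yilK* is OFF.
MoO₄²⁻ is present, so WexX is active.
ppGpp is absent, so NerB is inactive.
With repressor WexX bound, *nerJ* is not transcribed.
→ *nerJ* is OFF.
Co²⁺ is present, so KosJ is active.
Malonate is present, so HaxJ is active.
With repressor KosJ bound, *gorL* is not transcribed.
→ *gorL* is OFF.
0 of the 3 genes are transcribed.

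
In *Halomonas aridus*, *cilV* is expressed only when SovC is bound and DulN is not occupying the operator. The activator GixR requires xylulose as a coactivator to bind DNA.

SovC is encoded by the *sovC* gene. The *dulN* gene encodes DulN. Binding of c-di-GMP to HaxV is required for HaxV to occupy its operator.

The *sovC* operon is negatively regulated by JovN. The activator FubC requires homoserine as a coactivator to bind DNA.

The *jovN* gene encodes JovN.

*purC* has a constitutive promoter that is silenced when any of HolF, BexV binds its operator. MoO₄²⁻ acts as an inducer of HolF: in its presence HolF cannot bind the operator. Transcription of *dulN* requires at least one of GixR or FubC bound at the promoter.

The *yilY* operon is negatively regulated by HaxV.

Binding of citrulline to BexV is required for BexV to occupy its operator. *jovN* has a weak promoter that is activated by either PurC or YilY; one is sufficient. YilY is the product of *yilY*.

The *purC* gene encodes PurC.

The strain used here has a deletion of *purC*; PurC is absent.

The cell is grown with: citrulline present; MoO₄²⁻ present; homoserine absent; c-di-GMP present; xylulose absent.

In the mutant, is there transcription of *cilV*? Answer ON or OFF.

PurC is non-functional in this strain, so it has no effect.
c-di-GMP is present, so HaxV is active.
With repressor HaxV bound, *yilY* is not transcribed.
So YilY is not produced.
No activator is available at the *jovN* promoter, so *jovN* is not transcribed.
So JovN is not produced.
With no repressor bound, *sovC* is transcribed.
So SovC is produced and active.
Xylulose is absent, so GixR is inactive.
Homoserine is absent, so FubC is inactive.
No activator is available at the *dulN* promoter, so *dulN* is not transcribed.
So DulN is not produced.
No repressor is bound and SovC is active, so *cilV* is transcribed.

ON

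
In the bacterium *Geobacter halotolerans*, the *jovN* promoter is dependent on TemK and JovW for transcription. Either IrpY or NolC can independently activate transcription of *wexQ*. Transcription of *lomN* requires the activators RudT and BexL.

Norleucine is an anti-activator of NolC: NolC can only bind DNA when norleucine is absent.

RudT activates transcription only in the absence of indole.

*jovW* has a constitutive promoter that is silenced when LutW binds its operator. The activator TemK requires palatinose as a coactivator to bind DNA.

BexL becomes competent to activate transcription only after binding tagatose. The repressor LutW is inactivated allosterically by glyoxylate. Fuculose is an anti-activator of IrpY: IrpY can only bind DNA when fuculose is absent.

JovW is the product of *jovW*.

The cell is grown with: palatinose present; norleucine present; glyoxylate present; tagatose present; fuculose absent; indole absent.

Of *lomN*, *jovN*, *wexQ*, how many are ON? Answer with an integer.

3

Indole is absent, so RudT is active.
Tagatose is present, so BexL is active.
No repressor is bound and RudT and BexL are active, so *lomN* is transcribed.
→ *lomN* is ON.
Palatinose is present, so TemK is active.
Glyoxylate is present, so LutW is inactive.
With no repressor bound, *jovW* is transcribed.
So JovW is produced and active.
No repressor is bound and TemK and JovW are active, so *jovN* is transcribed.
→ *jovN* is ON.
Fuculose is absent, so IrpY is active.
Norleucine is present, so NolC is inactive.
Activator IrpY is present, so *wexQ* is transcribed.
→ *wexQ* is ON.
3 of the 3 genes are transcribed.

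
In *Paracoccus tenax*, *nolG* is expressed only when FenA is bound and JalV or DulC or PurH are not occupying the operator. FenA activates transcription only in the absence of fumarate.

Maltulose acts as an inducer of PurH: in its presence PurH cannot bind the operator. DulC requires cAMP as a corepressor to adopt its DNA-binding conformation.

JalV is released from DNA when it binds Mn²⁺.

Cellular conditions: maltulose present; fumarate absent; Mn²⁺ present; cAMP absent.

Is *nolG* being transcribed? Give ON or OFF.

Mn²⁺ is present, so JalV is inactive.
cAMP is absent, so DulC is inactive.
Maltulose is present, so PurH is inactive.
Fumarate is absent, so FenA is active.
No repressor is bound and FenA is active, so *nolG* is transcribed.

ON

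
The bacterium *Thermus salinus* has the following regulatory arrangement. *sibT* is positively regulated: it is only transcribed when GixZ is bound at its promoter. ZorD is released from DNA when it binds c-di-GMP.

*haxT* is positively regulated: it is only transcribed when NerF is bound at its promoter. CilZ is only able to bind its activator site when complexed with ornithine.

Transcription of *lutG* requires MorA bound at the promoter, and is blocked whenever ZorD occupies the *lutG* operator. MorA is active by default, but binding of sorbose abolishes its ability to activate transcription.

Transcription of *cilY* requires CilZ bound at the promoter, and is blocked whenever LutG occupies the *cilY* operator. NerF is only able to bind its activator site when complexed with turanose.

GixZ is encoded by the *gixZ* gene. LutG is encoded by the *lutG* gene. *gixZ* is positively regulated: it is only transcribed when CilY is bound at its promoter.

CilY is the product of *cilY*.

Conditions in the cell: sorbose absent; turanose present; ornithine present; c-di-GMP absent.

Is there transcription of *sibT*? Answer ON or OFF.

c-di-GMP is absent, so ZorD is active.
Sorbose is absent, so MorA is active.
With repressor ZorD bound, *lutG* is not transcribed.
So LutG is not produced.
Ornithine is present, so CilZ is active.
No repressor is bound and CilZ is active, so *cilY* is transcribed.
So CilY is produced and active.
No repressor is bound and CilY is active, so *gixZ* is transcribed.
So GixZ is produced and active.
No repressor is bound and GixZ is active, so *sibT* is transcribed.

ON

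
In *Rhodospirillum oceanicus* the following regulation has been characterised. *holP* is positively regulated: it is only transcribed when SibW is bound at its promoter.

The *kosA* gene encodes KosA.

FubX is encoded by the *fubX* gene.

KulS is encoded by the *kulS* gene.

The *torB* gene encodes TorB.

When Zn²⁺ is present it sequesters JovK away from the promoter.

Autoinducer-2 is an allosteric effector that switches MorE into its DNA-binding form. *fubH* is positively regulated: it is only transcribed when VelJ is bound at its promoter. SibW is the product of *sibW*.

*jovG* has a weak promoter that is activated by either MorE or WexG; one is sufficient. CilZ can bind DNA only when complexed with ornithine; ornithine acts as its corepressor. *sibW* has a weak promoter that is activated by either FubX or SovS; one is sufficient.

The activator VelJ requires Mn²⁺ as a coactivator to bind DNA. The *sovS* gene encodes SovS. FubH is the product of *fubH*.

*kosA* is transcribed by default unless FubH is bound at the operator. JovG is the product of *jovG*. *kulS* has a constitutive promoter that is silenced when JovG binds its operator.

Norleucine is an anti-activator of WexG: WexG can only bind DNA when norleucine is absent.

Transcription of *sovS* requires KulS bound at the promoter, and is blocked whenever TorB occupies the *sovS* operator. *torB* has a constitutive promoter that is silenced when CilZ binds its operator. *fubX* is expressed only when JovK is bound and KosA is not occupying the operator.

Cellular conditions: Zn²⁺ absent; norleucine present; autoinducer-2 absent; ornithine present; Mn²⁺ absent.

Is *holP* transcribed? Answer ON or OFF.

Mn²⁺ is absent, so VelJ is inactive.
Required activator VelJ is absent, so *fubH* is not transcribed.
So FubH is not produced.
With no repressor bound, *kosA* is transcribed.
So KosA is produced and active.
Zn²⁺ is absent, so JovK is active.
With repressor KosA bound, *fubX* is not transcribed.
So FubX is not produced.
Ornithine is present, so CilZ is active.
With repressor CilZ bound, *torB* is not transcribed.
So TorB is not produced.
Autoinducer-2 is absent, so MorE is inactive.
Norleucine is present, so WexG is inactive.
No activator is available at the *jovG* promoter, so *jovG* is not transcribed.
So JovG is not produced.
With no repressor bound, *kulS* is transcribed.
So KulS is produced and active.
No repressor is bound and KulS is active, so *sovS* is transcribed.
So SovS is produced and active.
Activator SovS is present, so *sibW* is transcribed.
So SibW is produced and active.
No repressor is bound and SibW is active, so *holP* is transcribed.

ON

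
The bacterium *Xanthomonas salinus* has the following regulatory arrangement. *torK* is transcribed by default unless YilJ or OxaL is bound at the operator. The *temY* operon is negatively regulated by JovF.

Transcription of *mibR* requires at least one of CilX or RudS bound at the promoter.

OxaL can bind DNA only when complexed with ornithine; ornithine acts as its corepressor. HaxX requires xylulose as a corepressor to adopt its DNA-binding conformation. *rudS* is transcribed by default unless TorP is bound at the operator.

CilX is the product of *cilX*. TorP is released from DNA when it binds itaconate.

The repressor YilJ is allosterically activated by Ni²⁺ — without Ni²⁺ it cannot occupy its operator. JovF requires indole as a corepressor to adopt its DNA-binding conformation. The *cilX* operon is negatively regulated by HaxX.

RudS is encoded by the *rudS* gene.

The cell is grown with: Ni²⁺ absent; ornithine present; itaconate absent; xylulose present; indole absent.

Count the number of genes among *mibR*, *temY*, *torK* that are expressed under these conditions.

Xylulose is present, so HaxX is active.
With repressor HaxX bound, *cilX* is not transcribed.
So CilX is not produced.
Itaconate is absent, so TorP is active.
With repressor TorP bound, *rudS* is not transcribed.
So RudS is not produced.
No activator is available at the *mibR* promoter, so *mibR* is not transcribed.
→ *mibR* is OFF.
Indole is absent, so JovF is inactive.
With no repressor bound, *temY* is transcribed.
→ *temY* is ON.
Ni²⁺ is absent, so YilJ is inactive.
Ornithine is present, so OxaL is active.
With repressor OxaL bound, *torK* is not transcribed.
→ *torK* is OFF.
1 of the 3 genes is transcribed.

1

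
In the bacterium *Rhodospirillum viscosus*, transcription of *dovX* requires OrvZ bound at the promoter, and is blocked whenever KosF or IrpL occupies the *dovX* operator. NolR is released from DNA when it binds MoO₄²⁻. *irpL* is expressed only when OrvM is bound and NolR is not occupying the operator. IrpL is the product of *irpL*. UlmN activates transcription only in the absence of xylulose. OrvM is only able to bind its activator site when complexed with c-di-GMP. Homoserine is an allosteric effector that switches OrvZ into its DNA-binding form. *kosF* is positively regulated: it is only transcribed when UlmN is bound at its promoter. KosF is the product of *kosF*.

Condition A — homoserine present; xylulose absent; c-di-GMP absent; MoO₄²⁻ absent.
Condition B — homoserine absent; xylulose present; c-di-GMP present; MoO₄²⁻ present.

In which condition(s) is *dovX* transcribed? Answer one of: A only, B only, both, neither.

neither

Condition A:
Homoserine is present, so OrvZ is active.
Xylulose is absent, so UlmN is active.
No repressor is bound and UlmN is active, so *kosF* is transcribed.
So KosF is produced and active.
c-di-GMP is absent, so OrvM is inactive.
MoO₄²⁻ is absent, so NolR is active.
With repressor NolR bound, *irpL* is not transcribed.
So IrpL is not produced.
With repressor KosF bound, *dovX* is not transcribed.
→ *dovX* is OFF in A.
Condition B:
Homoserine is absent, so OrvZ is inactive.
Xylulose is present, so UlmN is inactive.
Required activator UlmN is absent, so *kosF* is not transcribed.
So KosF is not produced.
c-di-GMP is present, so OrvM is active.
MoO₄²⁻ is present, so NolR is inactive.
No repressor is bound and OrvM is active, so *irpL* is transcribed.
So IrpL is produced and active.
With repressor IrpL bound, *dovX* is not transcribed.
→ *dovX* is OFF in B.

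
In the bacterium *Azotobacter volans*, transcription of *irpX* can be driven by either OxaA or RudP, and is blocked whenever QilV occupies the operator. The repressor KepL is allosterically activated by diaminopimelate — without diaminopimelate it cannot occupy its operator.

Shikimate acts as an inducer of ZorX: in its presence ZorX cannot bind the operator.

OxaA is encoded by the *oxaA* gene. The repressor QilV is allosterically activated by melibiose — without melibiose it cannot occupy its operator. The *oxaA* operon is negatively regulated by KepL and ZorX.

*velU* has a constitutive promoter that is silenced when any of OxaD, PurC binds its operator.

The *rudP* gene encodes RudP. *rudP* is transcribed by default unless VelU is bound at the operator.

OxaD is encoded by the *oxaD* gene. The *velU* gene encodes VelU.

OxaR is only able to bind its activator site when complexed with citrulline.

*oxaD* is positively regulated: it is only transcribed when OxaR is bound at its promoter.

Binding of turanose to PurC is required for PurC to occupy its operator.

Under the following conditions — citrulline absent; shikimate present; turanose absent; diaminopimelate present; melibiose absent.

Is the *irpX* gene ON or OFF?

OFF

Diaminopimelate is present, so KepL is active.
Shikimate is present, so ZorX is inactive.
With repressor KepL bound, *oxaA* is not transcribed.
So OxaA is not produced.
Citrulline is absent, so OxaR is inactive.
Required activator OxaR is absent, so *oxaD* is not transcribed.
So OxaD is not produced.
Turanose is absent, so PurC is inactive.
With no repressor bound, *velU* is transcribed.
So VelU is produced and active.
With repressor VelU bound, *rudP* is not transcribed.
So RudP is not produced.
Melibiose is absent, so QilV is inactive.
No activator is available at the *irpX* promoter, so *irpX* is not transcribed.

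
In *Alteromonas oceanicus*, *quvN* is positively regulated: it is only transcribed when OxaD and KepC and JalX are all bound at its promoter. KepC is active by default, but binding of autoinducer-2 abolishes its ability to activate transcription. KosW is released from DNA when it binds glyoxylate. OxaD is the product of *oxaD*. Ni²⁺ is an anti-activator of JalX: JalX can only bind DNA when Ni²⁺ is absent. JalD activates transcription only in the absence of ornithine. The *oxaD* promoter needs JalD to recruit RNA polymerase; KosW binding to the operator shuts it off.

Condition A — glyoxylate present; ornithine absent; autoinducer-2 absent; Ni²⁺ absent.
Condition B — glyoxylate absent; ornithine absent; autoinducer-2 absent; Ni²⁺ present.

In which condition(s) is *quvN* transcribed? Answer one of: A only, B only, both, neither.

A only

Condition A:
Glyoxylate is present, so KosW is inactive.
Ornithine is absent, so JalD is active.
No repressor is bound and JalD is active, so *oxaD* is transcribed.
So OxaD is produced and active.
Autoinducer-2 is absent, so KepC is active.
Ni²⁺ is absent, so JalX is active.
No repressor is bound and OxaD and KepC and JalX are active, so *quvN* is transcribed.
→ *quvN* is ON in A.
Condition B:
Glyoxylate is absent, so KosW is active.
Ornithine is absent, so JalD is active.
With repressor KosW bound, *oxaD* is not transcribed.
So OxaD is not produced.
Autoinducer-2 is absent, so KepC is active.
Ni²⁺ is present, so JalX is inactive.
Required activator OxaD is absent, so *quvN* is not transcribed.
→ *quvN* is OFF in B.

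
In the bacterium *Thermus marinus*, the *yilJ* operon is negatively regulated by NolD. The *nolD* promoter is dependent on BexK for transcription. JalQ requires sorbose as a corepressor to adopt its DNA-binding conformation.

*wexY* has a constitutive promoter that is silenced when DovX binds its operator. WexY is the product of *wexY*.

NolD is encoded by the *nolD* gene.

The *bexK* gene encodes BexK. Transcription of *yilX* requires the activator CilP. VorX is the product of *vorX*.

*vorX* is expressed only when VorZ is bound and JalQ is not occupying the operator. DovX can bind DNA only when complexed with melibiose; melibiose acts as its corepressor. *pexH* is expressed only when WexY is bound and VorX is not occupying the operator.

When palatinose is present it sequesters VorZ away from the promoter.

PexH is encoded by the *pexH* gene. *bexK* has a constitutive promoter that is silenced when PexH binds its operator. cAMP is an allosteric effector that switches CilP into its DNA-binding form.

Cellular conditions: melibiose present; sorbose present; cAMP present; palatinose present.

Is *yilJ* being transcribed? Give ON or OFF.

Melibiose is present, so DovX is active.
With repressor DovX bound, *wexY* is not transcribed.
So WexY is not produced.
Sorbose is present, so JalQ is active.
Palatinose is present, so VorZ is inactive.
With repressor JalQ bound, *vorX* is not transcribed.
So VorX is not produced.
Required activator WexY is absent, so *pexH* is not transcribed.
So PexH is not produced.
With no repressor bound, *bexK* is transcribed.
So BexK is produced and active.
No repressor is bound and BexK is active, so *nolD* is transcribed.
So NolD is produced and active.
With repressor NolD bound, *yilJ* is not transcribed.

OFF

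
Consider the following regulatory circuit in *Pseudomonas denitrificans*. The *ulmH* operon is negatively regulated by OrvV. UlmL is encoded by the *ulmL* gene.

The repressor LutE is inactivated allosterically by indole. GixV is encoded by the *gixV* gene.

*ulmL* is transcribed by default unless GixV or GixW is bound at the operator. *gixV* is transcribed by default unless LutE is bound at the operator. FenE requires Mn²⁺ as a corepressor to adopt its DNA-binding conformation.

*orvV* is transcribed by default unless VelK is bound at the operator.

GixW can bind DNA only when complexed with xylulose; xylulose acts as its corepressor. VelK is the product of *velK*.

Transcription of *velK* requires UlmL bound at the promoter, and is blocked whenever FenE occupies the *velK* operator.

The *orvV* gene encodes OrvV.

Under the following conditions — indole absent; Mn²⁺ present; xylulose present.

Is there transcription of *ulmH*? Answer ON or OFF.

Indole is absent, so LutE is active.
With repressor LutE bound, *gixV* is not transcribed.
So GixV is not produced.
Xylulose is present, so GixW is active.
With repressor GixW bound, *ulmL* is not transcribed.
So UlmL is not produced.
Mn²⁺ is present, so FenE is active.
With repressor FenE bound, *velK* is not transcribed.
So VelK is not produced.
With no repressor bound, *orvV* is transcribed.
So OrvV is produced and active.
With repressor OrvV bound, *ulmH* is not transcribed.

OFF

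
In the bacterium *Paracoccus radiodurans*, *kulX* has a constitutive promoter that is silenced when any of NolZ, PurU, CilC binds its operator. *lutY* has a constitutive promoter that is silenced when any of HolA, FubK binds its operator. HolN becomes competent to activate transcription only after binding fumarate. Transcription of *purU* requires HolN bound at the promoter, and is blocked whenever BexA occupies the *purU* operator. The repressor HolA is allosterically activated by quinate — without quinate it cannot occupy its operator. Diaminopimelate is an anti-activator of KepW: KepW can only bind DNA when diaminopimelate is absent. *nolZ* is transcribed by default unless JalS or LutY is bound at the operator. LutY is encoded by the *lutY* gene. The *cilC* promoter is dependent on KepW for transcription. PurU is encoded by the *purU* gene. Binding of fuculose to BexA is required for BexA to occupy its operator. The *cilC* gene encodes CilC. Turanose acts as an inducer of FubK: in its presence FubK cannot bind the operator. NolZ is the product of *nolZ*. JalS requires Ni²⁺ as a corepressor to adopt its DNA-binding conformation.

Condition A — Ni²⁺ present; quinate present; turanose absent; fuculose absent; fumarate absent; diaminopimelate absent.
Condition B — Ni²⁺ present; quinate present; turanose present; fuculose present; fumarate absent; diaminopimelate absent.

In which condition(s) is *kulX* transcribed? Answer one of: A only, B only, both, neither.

Condition A:
Ni²⁺ is present, so JalS is active.
Quinate is present, so HolA is active.
Turanose is absent, so FubK is active.
With repressor HolA bound, *lutY* is not transcribed.
So LutY is not produced.
With repressor JalS bound, *nolZ* is not transcribed.
So NolZ is not produced.
Fuculose is absent, so BexA is inactive.
Fumarate is absent, so HolN is inactive.
Required activator HolN is absent, so *purU* is not transcribed.
So PurU is not produced.
Diaminopimelate is absent, so KepW is active.
No repressor is bound and KepW is active, so *cilC* is transcribed.
So CilC is produced and active.
With repressor CilC bound, *kulX* is not transcribed.
→ *kulX* is OFF in A.
Condition B:
Ni²⁺ is present, so JalS is active.
Quinate is present, so HolA is active.
Turanose is present, so FubK is inactive.
With repressor HolA bound, *lutY* is not transcribed.
So LutY is not produced.
With repressor JalS bound, *nolZ* is not transcribed.
So NolZ is not produced.
Fuculose is present, so BexA is active.
Fumarate is absent, so HolN is inactive.
With repressor BexA bound, *purU* is not transcribed.
So PurU is not produced.
Diaminopimelate is absent, so KepW is active.
No repressor is bound and KepW is active, so *cilC* is transcribed.
So CilC is produced and active.
With repressor CilC bound, *kulX* is not transcribed.
→ *kulX* is OFF in B.

neither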